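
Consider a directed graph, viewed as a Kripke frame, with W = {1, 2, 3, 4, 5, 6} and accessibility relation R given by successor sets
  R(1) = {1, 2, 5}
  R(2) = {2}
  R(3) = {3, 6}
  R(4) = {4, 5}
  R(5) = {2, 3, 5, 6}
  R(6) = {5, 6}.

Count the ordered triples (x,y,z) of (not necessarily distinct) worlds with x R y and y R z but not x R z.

8

Enumerating: (1,5,3), (1,5,6), (3,6,5), (4,5,2), (4,5,3), (4,5,6), (6,5,2), (6,5,3).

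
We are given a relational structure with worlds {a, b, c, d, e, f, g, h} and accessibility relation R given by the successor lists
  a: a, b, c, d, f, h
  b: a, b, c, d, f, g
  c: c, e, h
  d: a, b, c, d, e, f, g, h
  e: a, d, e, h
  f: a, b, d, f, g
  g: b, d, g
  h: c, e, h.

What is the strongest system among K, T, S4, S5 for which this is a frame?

Reflexive (axiom T): yes — every world is R-related to itself.
Transitive (axiom 4): no — a R b and b R g, but not a R g.
Euclidean (axiom 5): no — a R b and a R h, but not b R h.
So F validates K, T; S4 would additionally require R to be transitive. The strongest is T.

T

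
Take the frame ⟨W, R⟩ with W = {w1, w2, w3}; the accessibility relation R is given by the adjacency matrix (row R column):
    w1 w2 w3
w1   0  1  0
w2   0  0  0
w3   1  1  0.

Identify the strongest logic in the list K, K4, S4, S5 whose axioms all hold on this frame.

K4

Transitive (axiom 4): yes — every two-step R-path is closed by a direct edge.
Reflexive (axiom T): no — w1 is not related to itself.
Euclidean (axiom 5): no — w3 R w2 and w3 R w1, but not w2 R w1.
So F validates K, K4; S4 would additionally require R to be reflexive. The strongest is K4.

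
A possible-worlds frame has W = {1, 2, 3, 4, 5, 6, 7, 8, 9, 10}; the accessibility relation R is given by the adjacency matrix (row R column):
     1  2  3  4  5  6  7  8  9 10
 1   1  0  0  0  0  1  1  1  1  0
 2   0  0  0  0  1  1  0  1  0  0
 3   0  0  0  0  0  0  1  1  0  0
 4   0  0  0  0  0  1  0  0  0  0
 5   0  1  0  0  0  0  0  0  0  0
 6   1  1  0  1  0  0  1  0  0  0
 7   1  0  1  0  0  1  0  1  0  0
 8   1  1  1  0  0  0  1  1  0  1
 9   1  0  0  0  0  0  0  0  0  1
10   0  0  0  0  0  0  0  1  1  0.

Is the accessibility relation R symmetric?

Yes

Symmetric: yes — every pair in R has its reverse in R.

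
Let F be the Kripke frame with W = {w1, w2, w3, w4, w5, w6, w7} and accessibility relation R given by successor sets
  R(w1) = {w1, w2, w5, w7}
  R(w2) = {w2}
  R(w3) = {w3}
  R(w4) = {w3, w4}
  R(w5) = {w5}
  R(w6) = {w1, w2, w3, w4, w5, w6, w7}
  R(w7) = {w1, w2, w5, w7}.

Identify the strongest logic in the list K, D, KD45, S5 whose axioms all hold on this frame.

Serial (axiom D): yes — every world has a successor (e.g. w1 R w1).
Euclidean (axiom 5): no — w1 R w2 and w1 R w5, but not w2 R w5.
Transitive (axiom 4): yes — every two-step R-path is closed by a direct edge.
Reflexive (axiom T): yes — every world is R-related to itself.
So F validates K, D; KD45 would additionally require R to be Euclidean. The strongest is D.

D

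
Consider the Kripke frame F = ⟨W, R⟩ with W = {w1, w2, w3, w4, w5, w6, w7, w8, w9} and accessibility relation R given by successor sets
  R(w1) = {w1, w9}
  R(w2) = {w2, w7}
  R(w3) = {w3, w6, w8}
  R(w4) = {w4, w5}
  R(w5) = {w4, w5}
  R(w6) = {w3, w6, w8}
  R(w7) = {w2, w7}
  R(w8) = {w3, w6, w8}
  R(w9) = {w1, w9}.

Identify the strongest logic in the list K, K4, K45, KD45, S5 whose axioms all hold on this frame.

Transitive (axiom 4): yes — every two-step R-path is closed by a direct edge.
Euclidean (axiom 5): yes — any two successors of a common world are R-related.
Serial (axiom D): yes — every world has a successor (e.g. w1 R w1).
Reflexive (axiom T): yes — every world is R-related to itself.
So F validates K, K4, K45, KD45, S5. The strongest is S5.

S5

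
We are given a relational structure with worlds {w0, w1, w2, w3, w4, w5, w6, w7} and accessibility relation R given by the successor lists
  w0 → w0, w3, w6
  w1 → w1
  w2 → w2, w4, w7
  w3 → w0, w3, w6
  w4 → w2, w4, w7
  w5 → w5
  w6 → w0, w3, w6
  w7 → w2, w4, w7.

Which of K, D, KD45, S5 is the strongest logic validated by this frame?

Serial (axiom D): yes — every world has a successor (e.g. w0 R w0).
Euclidean (axiom 5): yes — any two successors of a common world are R-related.
Transitive (axiom 4): yes — every two-step R-path is closed by a direct edge.
Reflexive (axiom T): yes — every world is R-related to itself.
So F validates K, D, KD45, S5. The strongest is S5.

S5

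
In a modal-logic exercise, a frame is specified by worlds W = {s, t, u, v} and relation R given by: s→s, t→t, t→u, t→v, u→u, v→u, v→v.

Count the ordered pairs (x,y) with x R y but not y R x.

Enumerating: (t,u), (t,v), (v,u).

3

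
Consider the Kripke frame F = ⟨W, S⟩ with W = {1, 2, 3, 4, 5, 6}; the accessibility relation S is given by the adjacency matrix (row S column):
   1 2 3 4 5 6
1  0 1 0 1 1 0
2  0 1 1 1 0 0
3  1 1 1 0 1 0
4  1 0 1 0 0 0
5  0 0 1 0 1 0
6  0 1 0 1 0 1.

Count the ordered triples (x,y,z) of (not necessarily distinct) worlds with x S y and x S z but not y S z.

Enumerating: (1,2,5), (1,4,2), (1,4,4), (1,4,5), (1,5,2), (1,5,4), (2,3,4), (2,4,2), (2,4,4), (3,1,1), (3,1,3), (3,2,1), … and 9 more.
Total: 21.

21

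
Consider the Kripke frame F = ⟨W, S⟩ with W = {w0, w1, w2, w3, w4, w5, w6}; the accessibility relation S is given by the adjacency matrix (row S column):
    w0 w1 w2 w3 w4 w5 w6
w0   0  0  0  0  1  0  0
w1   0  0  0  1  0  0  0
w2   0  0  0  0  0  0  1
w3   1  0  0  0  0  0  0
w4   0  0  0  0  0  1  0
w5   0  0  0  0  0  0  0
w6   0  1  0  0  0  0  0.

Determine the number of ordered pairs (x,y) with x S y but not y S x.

6

Enumerating: (w0,w4), (w1,w3), (w2,w6), (w3,w0), (w4,w5), (w6,w1).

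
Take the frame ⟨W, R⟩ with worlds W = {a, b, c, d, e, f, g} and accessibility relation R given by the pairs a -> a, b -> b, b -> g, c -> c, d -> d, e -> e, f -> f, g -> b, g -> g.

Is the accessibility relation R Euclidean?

Euclidean: yes — any two successors of a common world are R-related.

Yes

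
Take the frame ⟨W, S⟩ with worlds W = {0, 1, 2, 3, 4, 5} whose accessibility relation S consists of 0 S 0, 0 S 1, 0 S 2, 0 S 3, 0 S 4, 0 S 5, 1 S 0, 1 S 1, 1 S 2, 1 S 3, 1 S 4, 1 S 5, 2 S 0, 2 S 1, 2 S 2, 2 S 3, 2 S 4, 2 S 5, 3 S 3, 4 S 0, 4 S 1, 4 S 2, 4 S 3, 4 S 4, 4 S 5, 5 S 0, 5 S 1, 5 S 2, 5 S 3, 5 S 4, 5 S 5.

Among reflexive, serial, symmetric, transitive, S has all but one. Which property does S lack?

symmetric

Reflexive: yes — every world is S-related to itself.
Serial: yes — every world has a successor (e.g. 0 S 0).
Symmetric: no — 0 S 3 but not 3 S 0.
Transitive: yes — every two-step S-path is closed by a direct edge.
Only symmetric fails.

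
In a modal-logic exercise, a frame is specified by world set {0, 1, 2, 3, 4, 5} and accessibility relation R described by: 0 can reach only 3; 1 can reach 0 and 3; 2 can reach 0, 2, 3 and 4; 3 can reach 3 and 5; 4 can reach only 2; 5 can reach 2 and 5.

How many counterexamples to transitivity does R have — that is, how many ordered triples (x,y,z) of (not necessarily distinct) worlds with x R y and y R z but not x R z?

10

Enumerating: (0,3,5), (1,3,5), (2,3,5), (3,5,2), (4,2,0), (4,2,3), (4,2,4), (5,2,0), (5,2,3), (5,2,4).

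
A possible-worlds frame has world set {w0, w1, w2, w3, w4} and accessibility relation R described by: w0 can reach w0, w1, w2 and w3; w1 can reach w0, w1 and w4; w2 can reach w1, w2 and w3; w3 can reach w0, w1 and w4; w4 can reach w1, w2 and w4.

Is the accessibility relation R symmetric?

Symmetric: no — w0 R w2 but not w2 R w0.

No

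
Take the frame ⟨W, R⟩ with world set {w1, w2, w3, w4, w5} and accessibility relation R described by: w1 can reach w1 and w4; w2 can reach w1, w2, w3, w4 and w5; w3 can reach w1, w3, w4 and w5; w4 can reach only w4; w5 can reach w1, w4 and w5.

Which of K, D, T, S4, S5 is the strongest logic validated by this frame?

Serial (axiom D): yes — every world has a successor (e.g. w1 R w1).
Reflexive (axiom T): yes — every world is R-related to itself.
Transitive (axiom 4): yes — every two-step R-path is closed by a direct edge.
Euclidean (axiom 5): no — w2 R w1 and w2 R w3, but not w1 R w3.
So F validates K, D, T, S4; S5 would additionally require R to be Euclidean. The strongest is S4.

S4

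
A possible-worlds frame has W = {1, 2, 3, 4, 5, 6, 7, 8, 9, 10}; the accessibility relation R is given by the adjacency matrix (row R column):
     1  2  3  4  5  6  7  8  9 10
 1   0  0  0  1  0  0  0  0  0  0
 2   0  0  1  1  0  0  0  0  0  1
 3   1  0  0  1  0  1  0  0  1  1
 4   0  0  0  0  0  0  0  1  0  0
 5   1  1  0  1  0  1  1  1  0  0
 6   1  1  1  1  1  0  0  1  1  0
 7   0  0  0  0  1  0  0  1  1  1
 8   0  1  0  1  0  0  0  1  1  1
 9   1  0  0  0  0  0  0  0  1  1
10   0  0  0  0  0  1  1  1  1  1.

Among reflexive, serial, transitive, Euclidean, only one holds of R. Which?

serial

Reflexive: no — 1 is not related to itself.
Serial: yes — every world has a successor (e.g. 1 R 4).
Transitive: no — 1 R 4 and 4 R 8, but not 1 R 8.
Euclidean: no — 10 R 6 and 10 R 7, but not 6 R 7.
Only serial holds.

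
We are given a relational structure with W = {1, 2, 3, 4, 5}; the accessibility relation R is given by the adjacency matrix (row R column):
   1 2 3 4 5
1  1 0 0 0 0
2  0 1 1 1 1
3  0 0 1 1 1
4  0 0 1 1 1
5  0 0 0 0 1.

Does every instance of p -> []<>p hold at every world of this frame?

By correspondence theory, B is valid on a frame iff R is symmetric.
Symmetric: no — 2 R 3 but not 3 R 2.

No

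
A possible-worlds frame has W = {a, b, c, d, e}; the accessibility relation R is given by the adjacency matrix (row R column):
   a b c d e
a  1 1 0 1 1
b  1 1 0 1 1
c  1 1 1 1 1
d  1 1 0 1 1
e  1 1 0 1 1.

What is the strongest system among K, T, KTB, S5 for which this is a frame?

Reflexive (axiom T): yes — every world is R-related to itself.
Symmetric (axiom B): no — c R a but not a R c.
Euclidean (axiom 5): no — c R a and c R c, but not a R c.
So F validates K, T; KTB would additionally require R to be symmetric. The strongest is T.

T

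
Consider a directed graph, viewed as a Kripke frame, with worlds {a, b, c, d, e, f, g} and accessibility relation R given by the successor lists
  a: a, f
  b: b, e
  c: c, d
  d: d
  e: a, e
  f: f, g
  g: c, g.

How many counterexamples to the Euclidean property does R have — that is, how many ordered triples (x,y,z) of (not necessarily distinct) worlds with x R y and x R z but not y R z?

Enumerating: (a,f,a), (b,e,b), (c,d,c), (e,a,e), (f,g,f), (g,c,g).

6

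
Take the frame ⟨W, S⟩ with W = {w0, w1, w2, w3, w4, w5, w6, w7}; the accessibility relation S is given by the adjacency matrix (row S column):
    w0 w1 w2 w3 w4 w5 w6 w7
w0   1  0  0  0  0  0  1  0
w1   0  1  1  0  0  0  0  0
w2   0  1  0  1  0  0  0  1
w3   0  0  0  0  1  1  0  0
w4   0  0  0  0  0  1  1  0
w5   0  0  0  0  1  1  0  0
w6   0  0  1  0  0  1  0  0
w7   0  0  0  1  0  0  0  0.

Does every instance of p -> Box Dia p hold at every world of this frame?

No

By correspondence theory, B is valid on a frame iff S is symmetric.
Symmetric: no — w0 S w6 but not w6 S w0.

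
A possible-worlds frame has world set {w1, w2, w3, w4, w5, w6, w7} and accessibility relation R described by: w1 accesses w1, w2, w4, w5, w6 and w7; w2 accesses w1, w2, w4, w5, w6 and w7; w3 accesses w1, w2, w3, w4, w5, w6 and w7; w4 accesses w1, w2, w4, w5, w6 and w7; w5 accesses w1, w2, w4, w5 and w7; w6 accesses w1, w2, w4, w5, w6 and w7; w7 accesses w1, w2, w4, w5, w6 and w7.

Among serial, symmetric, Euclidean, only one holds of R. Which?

serial

Serial: yes — every world has a successor (e.g. w1 R w1).
Symmetric: no — w3 R w1 but not w1 R w3.
Euclidean: no — w1 R w5 and w1 R w6, but not w5 R w6.
Only serial holds.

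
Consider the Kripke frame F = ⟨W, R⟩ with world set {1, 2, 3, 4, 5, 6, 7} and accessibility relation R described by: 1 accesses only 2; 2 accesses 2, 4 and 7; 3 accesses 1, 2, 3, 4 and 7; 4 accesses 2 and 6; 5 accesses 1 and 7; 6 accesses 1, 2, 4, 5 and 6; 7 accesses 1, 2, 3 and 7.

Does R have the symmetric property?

No

Symmetric: no — 1 R 2 but not 2 R 1.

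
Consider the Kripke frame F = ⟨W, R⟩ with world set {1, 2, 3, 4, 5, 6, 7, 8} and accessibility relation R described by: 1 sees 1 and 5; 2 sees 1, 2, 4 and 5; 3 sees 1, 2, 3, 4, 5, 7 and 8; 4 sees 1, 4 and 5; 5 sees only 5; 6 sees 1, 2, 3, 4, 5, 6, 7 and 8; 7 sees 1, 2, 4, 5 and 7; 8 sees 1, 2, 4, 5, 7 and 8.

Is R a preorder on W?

Reflexive: yes — every world is R-related to itself.
Transitive: yes — every two-step R-path is closed by a direct edge.
So R is a preorder.

Yes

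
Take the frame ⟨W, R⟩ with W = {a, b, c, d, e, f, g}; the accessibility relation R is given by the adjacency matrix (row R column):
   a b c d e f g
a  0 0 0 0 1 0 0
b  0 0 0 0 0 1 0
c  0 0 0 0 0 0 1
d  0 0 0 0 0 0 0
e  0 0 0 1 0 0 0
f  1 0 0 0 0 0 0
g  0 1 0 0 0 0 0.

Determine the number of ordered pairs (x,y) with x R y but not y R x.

Enumerating: (a,e), (b,f), (c,g), (e,d), (f,a), (g,b).

6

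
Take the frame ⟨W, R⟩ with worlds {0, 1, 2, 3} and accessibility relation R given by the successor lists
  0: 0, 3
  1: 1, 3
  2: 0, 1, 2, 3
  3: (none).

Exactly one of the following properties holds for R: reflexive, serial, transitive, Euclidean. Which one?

transitive

Reflexive: no — 3 is not related to itself.
Serial: no — 3 has no R-successor.
Transitive: yes — every two-step R-path is closed by a direct edge.
Euclidean: no — 2 R 0 and 2 R 1, but not 0 R 1.
Only transitive holds.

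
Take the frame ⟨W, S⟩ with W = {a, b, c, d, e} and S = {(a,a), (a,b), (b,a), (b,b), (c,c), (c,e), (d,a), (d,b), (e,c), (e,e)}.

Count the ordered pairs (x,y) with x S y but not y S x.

Enumerating: (d,a), (d,b).

2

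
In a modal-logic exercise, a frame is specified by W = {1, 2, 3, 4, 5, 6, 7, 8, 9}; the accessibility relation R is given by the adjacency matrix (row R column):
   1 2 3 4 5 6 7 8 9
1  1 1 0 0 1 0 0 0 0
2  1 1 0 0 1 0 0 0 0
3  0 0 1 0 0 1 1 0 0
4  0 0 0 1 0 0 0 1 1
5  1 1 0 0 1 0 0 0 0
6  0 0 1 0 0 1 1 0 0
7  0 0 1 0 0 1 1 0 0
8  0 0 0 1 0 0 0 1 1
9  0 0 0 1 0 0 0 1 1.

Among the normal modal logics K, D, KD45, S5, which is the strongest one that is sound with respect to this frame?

Serial (axiom D): yes — every world has a successor (e.g. 1 R 1).
Euclidean (axiom 5): yes — any two successors of a common world are R-related.
Transitive (axiom 4): yes — every two-step R-path is closed by a direct edge.
Reflexive (axiom T): yes — every world is R-related to itself.
So F validates K, D, KD45, S5. The strongest is S5.

S5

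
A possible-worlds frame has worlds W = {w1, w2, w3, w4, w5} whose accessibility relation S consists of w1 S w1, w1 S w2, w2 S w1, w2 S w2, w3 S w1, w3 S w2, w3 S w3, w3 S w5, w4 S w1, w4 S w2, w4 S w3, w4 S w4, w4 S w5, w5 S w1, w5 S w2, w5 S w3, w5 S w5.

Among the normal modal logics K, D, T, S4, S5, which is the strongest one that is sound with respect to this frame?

Serial (axiom D): yes — every world has a successor (e.g. w1 S w1).
Reflexive (axiom T): yes — every world is S-related to itself.
Transitive (axiom 4): yes — every two-step S-path is closed by a direct edge.
Euclidean (axiom 5): no — w3 S w1 and w3 S w5, but not w1 S w5.
So F validates K, D, T, S4; S5 would additionally require S to be Euclidean. The strongest is S4.

S4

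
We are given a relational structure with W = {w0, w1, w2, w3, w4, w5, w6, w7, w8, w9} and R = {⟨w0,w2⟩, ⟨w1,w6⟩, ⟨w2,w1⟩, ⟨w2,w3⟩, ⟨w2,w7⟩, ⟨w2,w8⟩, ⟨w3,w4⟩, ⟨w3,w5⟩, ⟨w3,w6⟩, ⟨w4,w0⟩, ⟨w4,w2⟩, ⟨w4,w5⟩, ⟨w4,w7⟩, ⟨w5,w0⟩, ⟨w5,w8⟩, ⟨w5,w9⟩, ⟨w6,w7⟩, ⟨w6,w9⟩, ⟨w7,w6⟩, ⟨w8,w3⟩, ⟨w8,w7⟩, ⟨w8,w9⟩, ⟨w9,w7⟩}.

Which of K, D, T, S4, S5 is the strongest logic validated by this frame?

Serial (axiom D): yes — every world has a successor (e.g. w0 R w2).
Reflexive (axiom T): no — w0 is not related to itself.
Transitive (axiom 4): no — w0 R w2 and w2 R w1, but not w0 R w1.
Euclidean (axiom 5): no — w2 R w1 and w2 R w3, but not w1 R w3.
So F validates K, D; T would additionally require R to be reflexive. The strongest is D.

D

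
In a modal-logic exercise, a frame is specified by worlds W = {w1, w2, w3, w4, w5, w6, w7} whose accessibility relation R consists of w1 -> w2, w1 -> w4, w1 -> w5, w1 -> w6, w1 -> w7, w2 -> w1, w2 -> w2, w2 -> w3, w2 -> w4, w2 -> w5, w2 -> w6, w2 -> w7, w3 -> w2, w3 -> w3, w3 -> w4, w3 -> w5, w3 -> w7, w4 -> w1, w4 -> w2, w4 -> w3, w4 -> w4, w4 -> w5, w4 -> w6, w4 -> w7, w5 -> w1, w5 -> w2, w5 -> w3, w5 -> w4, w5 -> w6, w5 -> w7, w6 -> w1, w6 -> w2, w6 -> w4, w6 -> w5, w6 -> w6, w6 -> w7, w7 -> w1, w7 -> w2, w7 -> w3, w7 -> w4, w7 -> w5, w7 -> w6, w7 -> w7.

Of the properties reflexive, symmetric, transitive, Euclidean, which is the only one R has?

Reflexive: no — w1 is not related to itself.
Symmetric: yes — every pair in R has its reverse in R.
Transitive: no — w1 R w2 and w2 R w3, but not w1 R w3.
Euclidean: no — w2 R w1 and w2 R w3, but not w1 R w3.
Only symmetric holds.

symmetric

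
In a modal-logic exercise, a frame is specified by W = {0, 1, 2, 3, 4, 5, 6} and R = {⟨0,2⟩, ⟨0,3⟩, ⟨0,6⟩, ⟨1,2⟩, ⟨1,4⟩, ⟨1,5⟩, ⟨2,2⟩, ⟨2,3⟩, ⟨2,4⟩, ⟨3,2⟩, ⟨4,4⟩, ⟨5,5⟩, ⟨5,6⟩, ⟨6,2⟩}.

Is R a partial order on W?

Reflexive: no — 0 is not related to itself.
Transitive: no — 0 R 2 and 2 R 4, but not 0 R 4.
Antisymmetric: no — 2 R 3 and 3 R 2 with 2 ≠ 3.
So R is not a partial order.

No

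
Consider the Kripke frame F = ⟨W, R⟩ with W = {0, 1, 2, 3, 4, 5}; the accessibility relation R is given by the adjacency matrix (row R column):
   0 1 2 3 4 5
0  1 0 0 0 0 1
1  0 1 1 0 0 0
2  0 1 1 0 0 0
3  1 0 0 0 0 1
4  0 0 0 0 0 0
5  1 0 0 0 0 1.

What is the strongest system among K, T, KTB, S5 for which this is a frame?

Reflexive (axiom T): no — 3 is not related to itself.
Symmetric (axiom B): no — 3 R 0 but not 0 R 3.
Euclidean (axiom 5): yes — any two successors of a common world are R-related.
So F validates K; T would additionally require R to be reflexive. The strongest is K.

K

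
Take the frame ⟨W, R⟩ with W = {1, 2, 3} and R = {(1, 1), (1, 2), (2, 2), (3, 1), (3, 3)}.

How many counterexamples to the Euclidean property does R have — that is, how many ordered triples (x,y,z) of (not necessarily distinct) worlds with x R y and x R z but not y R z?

2

Enumerating: (1,2,1), (3,1,3).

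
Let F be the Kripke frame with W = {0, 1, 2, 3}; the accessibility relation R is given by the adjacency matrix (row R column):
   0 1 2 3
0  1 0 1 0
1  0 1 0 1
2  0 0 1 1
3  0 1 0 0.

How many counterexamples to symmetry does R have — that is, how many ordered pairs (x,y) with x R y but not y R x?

Enumerating: (0,2), (2,3).

2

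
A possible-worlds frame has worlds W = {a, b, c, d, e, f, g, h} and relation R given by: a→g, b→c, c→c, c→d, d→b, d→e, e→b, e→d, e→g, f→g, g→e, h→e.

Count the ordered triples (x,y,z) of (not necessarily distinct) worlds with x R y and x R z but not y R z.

17

Enumerating: (a,g,g), (c,d,c), (c,d,d), (d,b,b), (d,b,e), (d,e,e), (e,b,b), (e,b,d), (e,b,g), (e,d,d), (e,d,g), (e,g,b), (e,g,d), (e,g,g), (f,g,g), (g,e,e), (h,e,e).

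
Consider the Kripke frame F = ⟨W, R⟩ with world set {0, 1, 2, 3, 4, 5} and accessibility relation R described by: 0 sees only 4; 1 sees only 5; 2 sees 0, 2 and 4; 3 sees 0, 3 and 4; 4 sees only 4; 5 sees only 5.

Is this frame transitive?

Transitive: yes — every two-step R-path is closed by a direct edge.

Yes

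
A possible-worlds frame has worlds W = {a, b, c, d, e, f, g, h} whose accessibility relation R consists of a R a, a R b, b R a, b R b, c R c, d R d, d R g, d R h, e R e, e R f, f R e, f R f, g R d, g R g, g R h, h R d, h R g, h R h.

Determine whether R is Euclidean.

Yes

Euclidean: yes — any two successors of a common world are R-related.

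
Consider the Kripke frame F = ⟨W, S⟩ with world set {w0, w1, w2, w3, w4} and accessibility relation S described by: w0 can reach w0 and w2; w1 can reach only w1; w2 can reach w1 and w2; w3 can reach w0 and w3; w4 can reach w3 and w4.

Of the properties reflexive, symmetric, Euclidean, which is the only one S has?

Reflexive: yes — every world is S-related to itself.
Symmetric: no — w0 S w2 but not w2 S w0.
Euclidean: no — w0 S w2 and w0 S w0, but not w2 S w0.
Only reflexive holds.

reflexive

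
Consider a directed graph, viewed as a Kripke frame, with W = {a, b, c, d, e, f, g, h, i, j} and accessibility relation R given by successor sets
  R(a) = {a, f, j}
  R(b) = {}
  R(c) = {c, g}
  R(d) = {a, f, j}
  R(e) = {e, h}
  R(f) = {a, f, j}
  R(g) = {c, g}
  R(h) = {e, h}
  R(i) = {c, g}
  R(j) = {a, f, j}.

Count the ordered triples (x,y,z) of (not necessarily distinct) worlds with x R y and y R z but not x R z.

0

R is transitive; there are no such tuples.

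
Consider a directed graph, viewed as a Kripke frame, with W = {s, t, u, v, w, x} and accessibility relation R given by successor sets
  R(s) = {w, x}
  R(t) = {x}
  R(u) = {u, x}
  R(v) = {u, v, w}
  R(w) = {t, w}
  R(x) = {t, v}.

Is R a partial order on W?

Reflexive: no — s is not related to itself.
Transitive: no — s R w and w R t, but not s R t.
Antisymmetric: no — t R x and x R t with t ≠ x.
So R is not a partial order.

No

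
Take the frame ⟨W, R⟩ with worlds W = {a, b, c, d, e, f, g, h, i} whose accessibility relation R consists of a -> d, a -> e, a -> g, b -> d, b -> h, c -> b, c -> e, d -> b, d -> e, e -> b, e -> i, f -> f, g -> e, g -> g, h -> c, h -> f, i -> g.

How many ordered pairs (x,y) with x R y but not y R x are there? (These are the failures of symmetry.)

13

Enumerating: (a,d), (a,e), (a,g), (b,h), (c,b), (c,e), (d,e), (e,b), (e,i), (g,e), (h,c), (h,f), (i,g).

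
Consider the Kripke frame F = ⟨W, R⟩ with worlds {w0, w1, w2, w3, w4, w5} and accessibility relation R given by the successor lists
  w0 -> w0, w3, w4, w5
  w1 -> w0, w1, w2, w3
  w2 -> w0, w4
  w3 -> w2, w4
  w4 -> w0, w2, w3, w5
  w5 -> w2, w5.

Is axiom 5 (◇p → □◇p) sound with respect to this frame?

Axiom 5 corresponds to the accessibility relation being Euclidean.
Euclidean: no — w0 R w3 and w0 R w5, but not w3 R w5.

No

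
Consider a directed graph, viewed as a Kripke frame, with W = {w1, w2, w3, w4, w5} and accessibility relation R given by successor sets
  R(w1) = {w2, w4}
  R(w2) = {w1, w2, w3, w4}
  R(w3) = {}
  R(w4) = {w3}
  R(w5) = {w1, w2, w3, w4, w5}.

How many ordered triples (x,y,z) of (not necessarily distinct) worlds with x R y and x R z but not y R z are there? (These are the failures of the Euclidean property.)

Enumerating: (w1,w4,w2), (w1,w4,w4), (w2,w1,w1), (w2,w1,w3), (w2,w3,w1), (w2,w3,w2), (w2,w3,w3), (w2,w3,w4), (w2,w4,w1), (w2,w4,w2), (w2,w4,w4), (w4,w3,w3), … and 13 more.
Total: 25.

25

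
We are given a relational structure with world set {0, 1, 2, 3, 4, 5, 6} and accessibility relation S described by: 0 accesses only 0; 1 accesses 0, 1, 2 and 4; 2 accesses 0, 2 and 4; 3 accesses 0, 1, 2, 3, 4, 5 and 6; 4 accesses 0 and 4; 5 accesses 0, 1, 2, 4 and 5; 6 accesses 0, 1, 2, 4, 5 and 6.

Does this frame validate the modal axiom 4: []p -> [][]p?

By correspondence theory, 4 is valid on a frame iff S is transitive.
Transitive: yes — every two-step S-path is closed by a direct edge.

Yes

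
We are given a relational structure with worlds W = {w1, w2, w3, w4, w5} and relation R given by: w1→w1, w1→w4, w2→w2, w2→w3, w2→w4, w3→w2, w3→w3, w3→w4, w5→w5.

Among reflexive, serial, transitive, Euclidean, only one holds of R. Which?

transitive

Reflexive: no — w4 is not related to itself.
Serial: no — w4 has no R-successor.
Transitive: yes — every two-step R-path is closed by a direct edge.
Euclidean: no — w2 R w4 and w2 R w3, but not w4 R w3.
Only transitive holds.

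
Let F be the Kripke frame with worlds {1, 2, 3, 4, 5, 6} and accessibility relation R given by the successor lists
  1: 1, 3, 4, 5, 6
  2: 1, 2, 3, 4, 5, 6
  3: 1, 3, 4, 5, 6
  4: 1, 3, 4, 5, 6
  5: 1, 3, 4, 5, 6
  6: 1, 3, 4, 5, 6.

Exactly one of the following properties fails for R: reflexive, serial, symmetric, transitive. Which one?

symmetric

Reflexive: yes — every world is R-related to itself.
Serial: yes — every world has a successor (e.g. 1 R 1).
Symmetric: no — 2 R 1 but not 1 R 2.
Transitive: yes — every two-step R-path is closed by a direct edge.
Only symmetric fails.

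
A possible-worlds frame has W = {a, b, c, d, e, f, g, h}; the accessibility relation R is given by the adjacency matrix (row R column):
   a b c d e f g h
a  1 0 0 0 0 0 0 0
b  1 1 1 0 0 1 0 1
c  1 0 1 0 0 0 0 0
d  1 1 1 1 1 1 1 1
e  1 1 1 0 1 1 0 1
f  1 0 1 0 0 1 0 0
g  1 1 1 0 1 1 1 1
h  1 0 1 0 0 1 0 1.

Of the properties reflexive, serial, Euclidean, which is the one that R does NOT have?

Reflexive: yes — every world is R-related to itself.
Serial: yes — every world has a successor (e.g. a R a).
Euclidean: no — b R a and b R c, but not a R c.
Only Euclidean fails.

Euclidean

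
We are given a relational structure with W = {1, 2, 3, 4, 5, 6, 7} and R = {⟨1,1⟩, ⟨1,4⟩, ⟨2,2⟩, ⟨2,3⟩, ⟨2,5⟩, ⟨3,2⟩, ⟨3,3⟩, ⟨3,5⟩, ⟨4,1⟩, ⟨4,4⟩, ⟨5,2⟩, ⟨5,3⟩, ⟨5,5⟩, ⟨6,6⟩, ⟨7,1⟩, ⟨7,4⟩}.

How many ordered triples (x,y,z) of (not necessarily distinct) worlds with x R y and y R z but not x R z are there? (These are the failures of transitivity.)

R is transitive; there are no such tuples.

0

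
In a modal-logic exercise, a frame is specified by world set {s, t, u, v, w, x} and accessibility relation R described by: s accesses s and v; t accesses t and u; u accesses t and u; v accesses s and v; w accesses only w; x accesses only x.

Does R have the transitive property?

Transitive: yes — every two-step R-path is closed by a direct edge.

Yes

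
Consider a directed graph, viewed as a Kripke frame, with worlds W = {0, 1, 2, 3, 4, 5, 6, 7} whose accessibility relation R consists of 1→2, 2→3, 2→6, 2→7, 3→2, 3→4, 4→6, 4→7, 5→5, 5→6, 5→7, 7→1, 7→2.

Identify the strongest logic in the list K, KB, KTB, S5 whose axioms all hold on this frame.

Symmetric (axiom B): no — 1 R 2 but not 2 R 1.
Reflexive (axiom T): no — 0 is not related to itself.
Euclidean (axiom 5): no — 2 R 3 and 2 R 6, but not 3 R 6.
So F validates K; KB would additionally require R to be symmetric. The strongest is K.

K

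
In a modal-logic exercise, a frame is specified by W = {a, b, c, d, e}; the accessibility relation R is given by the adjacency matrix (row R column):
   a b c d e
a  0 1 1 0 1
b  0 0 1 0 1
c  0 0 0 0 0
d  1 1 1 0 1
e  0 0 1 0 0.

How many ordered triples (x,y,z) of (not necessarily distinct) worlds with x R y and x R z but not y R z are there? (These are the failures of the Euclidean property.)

20

Enumerating: (a,b,b), (a,c,b), (a,c,c), (a,c,e), (a,e,b), (a,e,e), (b,c,c), (b,c,e), (b,e,e), (d,a,a), (d,b,a), (d,b,b), … and 8 more.
Total: 20.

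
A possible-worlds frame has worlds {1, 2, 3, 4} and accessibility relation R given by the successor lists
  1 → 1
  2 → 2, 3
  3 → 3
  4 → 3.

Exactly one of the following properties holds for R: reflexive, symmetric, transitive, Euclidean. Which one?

transitive

Reflexive: no — 4 is not related to itself.
Symmetric: no — 2 R 3 but not 3 R 2.
Transitive: yes — every two-step R-path is closed by a direct edge.
Euclidean: no — 2 R 3 and 2 R 2, but not 3 R 2.
Only transitive holds.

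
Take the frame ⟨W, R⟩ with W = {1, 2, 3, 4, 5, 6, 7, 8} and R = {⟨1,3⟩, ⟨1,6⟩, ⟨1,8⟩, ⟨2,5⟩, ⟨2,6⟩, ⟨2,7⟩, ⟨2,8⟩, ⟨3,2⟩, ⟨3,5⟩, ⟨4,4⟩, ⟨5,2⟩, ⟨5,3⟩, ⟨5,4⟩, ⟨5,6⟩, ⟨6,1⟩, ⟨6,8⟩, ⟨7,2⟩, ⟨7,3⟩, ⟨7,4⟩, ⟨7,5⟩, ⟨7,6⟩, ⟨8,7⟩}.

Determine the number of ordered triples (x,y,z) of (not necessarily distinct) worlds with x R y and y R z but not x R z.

Enumerating: (1,3,2), (1,3,5), (1,6,1), (1,8,7), (2,5,2), (2,5,3), (2,5,4), (2,6,1), (2,7,2), (2,7,3), (2,7,4), (3,2,6), … and 23 more.
Total: 35.

35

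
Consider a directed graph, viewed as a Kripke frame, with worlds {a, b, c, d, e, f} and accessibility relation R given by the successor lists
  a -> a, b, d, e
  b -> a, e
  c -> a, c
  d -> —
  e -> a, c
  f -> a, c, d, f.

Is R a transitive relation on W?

No

Transitive: no — a R e and e R c, but not a R c.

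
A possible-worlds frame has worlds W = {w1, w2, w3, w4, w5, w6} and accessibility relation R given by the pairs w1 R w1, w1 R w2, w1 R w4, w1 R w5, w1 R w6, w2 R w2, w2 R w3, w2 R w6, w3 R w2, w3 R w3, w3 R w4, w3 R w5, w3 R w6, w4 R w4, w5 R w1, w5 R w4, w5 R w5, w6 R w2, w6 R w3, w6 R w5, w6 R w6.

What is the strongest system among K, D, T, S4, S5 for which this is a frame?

Serial (axiom D): yes — every world has a successor (e.g. w1 R w1).
Reflexive (axiom T): yes — every world is R-related to itself.
Transitive (axiom 4): no — w1 R w2 and w2 R w3, but not w1 R w3.
Euclidean (axiom 5): no — w1 R w2 and w1 R w4, but not w2 R w4.
So F validates K, D, T; S4 would additionally require R to be transitive. The strongest is T.

T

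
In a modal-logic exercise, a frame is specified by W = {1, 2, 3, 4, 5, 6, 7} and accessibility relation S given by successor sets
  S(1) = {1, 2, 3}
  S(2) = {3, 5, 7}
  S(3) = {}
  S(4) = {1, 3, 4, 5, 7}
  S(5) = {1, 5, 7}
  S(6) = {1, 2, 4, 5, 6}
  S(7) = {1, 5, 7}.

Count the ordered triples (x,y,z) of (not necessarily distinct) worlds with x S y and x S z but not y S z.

38

Enumerating: (1,2,1), (1,2,2), (1,3,1), (1,3,2), (1,3,3), (2,3,3), (2,3,5), (2,3,7), (2,5,3), (2,7,3), (4,1,4), (4,1,5), … and 26 more.
Total: 38.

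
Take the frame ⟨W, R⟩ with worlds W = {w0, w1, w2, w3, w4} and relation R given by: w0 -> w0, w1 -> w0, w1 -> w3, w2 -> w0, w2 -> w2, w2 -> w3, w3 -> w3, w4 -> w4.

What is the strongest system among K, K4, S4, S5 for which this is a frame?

K4

Transitive (axiom 4): yes — every two-step R-path is closed by a direct edge.
Reflexive (axiom T): no — w1 is not related to itself.
Euclidean (axiom 5): no — w1 R w0 and w1 R w3, but not w0 R w3.
So F validates K, K4; S4 would additionally require R to be reflexive. The strongest is K4.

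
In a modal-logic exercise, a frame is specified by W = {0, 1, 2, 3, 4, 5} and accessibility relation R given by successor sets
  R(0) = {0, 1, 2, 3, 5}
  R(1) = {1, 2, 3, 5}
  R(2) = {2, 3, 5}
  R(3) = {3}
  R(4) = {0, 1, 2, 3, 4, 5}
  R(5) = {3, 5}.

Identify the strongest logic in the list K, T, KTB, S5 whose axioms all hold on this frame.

T

Reflexive (axiom T): yes — every world is R-related to itself.
Symmetric (axiom B): no — 0 R 1 but not 1 R 0.
Euclidean (axiom 5): no — 0 R 2 and 0 R 1, but not 2 R 1.
So F validates K, T; KTB would additionally require R to be symmetric. The strongest is T.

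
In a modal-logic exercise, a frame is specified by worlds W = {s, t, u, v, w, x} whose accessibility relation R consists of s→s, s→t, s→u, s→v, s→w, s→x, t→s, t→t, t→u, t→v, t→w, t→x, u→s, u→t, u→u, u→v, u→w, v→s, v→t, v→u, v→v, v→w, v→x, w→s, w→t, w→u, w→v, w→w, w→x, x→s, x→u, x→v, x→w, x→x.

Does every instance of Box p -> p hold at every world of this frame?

Yes

By correspondence theory, T is valid on a frame iff R is reflexive.
Reflexive: yes — every world is R-related to itself.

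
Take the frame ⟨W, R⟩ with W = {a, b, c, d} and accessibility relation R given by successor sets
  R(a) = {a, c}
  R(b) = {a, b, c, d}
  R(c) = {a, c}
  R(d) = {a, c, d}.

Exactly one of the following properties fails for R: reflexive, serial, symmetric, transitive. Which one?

Reflexive: yes — every world is R-related to itself.
Serial: yes — every world has a successor (e.g. a R a).
Symmetric: no — b R a but not a R b.
Transitive: yes — every two-step R-path is closed by a direct edge.
Only symmetric fails.

symmetric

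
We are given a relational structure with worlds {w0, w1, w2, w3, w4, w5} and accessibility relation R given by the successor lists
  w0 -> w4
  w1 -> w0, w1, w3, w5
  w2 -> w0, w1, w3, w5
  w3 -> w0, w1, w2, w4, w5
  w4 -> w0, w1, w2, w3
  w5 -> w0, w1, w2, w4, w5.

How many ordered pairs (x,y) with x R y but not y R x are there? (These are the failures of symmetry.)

9

Enumerating: (w1,w0), (w2,w0), (w2,w1), (w3,w0), (w3,w5), (w4,w1), (w4,w2), (w5,w0), (w5,w4).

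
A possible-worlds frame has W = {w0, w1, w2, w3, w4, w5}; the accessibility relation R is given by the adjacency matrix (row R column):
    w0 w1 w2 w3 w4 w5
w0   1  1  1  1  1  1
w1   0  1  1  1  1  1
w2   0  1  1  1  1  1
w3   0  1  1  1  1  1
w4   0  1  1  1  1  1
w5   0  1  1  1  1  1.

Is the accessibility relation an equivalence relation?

No

Reflexive: yes — every world is R-related to itself.
Symmetric: no — w0 R w1 but not w1 R w0.
Transitive: yes — every two-step R-path is closed by a direct edge.
So R is not an equivalence relation.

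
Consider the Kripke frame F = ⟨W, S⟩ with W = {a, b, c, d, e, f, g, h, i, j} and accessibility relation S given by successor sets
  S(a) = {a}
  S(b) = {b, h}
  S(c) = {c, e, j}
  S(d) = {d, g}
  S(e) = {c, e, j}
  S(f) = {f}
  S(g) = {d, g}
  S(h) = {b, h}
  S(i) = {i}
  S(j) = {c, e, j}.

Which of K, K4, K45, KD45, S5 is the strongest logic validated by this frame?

S5

Transitive (axiom 4): yes — every two-step S-path is closed by a direct edge.
Euclidean (axiom 5): yes — any two successors of a common world are S-related.
Serial (axiom D): yes — every world has a successor (e.g. a S a).
Reflexive (axiom T): yes — every world is S-related to itself.
So F validates K, K4, K45, KD45, S5. The strongest is S5.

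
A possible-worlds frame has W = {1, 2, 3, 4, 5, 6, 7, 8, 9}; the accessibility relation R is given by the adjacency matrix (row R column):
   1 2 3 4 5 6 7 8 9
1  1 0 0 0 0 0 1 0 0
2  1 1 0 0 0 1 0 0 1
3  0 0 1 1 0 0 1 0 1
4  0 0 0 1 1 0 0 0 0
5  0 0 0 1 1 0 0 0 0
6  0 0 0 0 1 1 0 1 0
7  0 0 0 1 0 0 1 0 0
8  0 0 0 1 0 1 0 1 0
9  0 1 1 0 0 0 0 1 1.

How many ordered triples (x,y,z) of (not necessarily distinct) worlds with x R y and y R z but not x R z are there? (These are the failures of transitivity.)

Enumerating: (1,7,4), (2,1,7), (2,6,5), (2,6,8), (2,9,3), (2,9,8), (3,4,5), (3,9,2), (3,9,8), (6,5,4), (6,8,4), (7,4,5), … and 8 more.
Total: 20.

20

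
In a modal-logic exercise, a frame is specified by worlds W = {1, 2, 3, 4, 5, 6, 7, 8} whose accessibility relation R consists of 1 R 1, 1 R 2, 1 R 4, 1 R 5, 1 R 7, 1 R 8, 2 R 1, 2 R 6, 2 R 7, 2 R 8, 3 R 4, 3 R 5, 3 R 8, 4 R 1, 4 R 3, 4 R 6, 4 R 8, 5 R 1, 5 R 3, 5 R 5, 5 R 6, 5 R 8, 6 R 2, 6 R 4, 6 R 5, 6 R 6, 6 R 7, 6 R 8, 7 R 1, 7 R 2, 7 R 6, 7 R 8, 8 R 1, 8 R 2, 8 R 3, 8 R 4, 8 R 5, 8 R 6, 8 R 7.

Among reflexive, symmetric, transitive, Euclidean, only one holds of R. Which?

Reflexive: no — 2 is not related to itself.
Symmetric: yes — every pair in R has its reverse in R.
Transitive: no — 1 R 2 and 2 R 6, but not 1 R 6.
Euclidean: no — 1 R 2 and 1 R 4, but not 2 R 4.
Only symmetric holds.

symmetric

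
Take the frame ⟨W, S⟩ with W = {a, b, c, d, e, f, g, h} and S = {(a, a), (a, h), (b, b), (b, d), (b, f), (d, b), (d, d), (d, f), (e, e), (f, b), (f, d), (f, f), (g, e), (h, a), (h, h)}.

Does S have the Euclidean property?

Euclidean: yes — any two successors of a common world are S-related.

Yes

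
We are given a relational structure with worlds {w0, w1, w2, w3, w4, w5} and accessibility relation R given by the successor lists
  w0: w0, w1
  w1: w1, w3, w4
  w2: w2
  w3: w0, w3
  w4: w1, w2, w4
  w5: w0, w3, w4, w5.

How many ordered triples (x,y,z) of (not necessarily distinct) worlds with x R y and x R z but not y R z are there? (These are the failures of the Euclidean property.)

Enumerating: (w0,w1,w0), (w1,w3,w1), (w1,w3,w4), (w1,w4,w3), (w3,w0,w3), (w4,w1,w2), (w4,w2,w1), (w4,w2,w4), (w5,w0,w3), (w5,w0,w4), (w5,w0,w5), (w5,w3,w4), (w5,w3,w5), (w5,w4,w0), (w5,w4,w3), (w5,w4,w5).

16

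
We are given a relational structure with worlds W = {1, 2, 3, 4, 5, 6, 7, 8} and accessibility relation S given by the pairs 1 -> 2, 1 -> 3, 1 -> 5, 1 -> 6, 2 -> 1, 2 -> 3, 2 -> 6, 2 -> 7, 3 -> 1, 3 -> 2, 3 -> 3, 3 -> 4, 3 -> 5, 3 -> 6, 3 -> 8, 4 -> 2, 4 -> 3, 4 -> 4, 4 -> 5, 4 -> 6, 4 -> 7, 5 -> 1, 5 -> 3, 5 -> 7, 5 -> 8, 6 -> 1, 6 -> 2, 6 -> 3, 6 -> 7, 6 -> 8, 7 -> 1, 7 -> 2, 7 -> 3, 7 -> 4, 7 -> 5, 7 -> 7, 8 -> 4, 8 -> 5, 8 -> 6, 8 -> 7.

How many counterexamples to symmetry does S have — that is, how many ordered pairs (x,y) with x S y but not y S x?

9

Enumerating: (3,8), (4,2), (4,5), (4,6), (6,7), (7,1), (7,3), (8,4), (8,7).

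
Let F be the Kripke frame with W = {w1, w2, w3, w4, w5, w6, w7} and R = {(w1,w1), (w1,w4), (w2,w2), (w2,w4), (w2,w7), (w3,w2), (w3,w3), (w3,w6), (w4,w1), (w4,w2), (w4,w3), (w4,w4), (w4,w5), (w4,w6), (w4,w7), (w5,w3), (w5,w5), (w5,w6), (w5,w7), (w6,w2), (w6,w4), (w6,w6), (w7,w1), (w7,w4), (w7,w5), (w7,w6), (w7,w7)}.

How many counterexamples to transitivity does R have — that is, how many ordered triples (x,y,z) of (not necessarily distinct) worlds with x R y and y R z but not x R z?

29

Enumerating: (w1,w4,w2), (w1,w4,w3), (w1,w4,w5), (w1,w4,w6), (w1,w4,w7), (w2,w4,w1), (w2,w4,w3), (w2,w4,w5), (w2,w4,w6), (w2,w7,w1), (w2,w7,w5), (w2,w7,w6), … and 17 more.
Total: 29.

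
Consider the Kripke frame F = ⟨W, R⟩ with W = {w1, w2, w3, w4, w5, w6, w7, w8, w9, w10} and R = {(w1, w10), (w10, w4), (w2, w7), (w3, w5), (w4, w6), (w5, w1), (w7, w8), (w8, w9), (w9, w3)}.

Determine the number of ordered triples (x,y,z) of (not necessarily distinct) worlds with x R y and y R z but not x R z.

Enumerating: (w1,w10,w4), (w10,w4,w6), (w2,w7,w8), (w3,w5,w1), (w5,w1,w10), (w7,w8,w9), (w8,w9,w3), (w9,w3,w5).

8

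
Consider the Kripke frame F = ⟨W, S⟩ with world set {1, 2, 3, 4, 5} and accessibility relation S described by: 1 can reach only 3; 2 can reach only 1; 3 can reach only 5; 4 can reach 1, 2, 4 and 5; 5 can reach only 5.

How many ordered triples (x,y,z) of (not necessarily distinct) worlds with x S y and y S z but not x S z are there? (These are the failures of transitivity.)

Enumerating: (1,3,5), (2,1,3), (4,1,3).

3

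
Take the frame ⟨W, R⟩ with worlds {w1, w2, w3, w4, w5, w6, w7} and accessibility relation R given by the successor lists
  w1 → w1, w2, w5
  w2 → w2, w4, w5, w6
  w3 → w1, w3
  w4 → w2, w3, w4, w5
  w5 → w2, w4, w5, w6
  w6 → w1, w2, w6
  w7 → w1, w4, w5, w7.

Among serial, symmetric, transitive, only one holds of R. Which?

serial

Serial: yes — every world has a successor (e.g. w1 R w1).
Symmetric: no — w1 R w2 but not w2 R w1.
Transitive: no — w1 R w2 and w2 R w4, but not w1 R w4.
Only serial holds.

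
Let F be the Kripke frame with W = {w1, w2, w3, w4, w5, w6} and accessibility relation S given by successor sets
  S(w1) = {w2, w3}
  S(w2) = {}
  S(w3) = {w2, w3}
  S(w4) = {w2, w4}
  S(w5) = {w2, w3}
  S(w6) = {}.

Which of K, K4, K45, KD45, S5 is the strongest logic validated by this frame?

Transitive (axiom 4): yes — every two-step S-path is closed by a direct edge.
Euclidean (axiom 5): no — w1 S w2 and w1 S w3, but not w2 S w3.
Serial (axiom D): no — w2 has no S-successor.
Reflexive (axiom T): no — w1 is not related to itself.
So F validates K, K4; K45 would additionally require S to be Euclidean. The strongest is K4.

K4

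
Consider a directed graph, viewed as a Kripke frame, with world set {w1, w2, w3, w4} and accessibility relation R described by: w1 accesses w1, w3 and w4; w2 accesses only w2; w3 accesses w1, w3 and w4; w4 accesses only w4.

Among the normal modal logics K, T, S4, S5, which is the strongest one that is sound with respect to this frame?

Reflexive (axiom T): yes — every world is R-related to itself.
Transitive (axiom 4): yes — every two-step R-path is closed by a direct edge.
Euclidean (axiom 5): no — w1 R w4 and w1 R w3, but not w4 R w3.
So F validates K, T, S4; S5 would additionally require R to be Euclidean. The strongest is S4.

S4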